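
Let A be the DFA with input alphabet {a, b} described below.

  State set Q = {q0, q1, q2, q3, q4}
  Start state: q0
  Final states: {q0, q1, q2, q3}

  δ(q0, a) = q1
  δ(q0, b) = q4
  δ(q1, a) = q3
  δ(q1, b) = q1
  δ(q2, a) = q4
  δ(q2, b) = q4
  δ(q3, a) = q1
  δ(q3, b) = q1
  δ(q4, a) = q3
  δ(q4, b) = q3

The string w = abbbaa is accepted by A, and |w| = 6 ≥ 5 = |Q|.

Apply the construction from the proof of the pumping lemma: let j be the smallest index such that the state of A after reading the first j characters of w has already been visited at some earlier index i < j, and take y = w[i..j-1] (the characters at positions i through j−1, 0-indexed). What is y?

State sequence: q0 -a-> q1 -b-> q1 -b-> q1 -b-> q1 -a-> q3 -a-> q1
First repeat at step 2: q1 was already visited.

So i = 1, j = 2, giving x = w[0:1] = a, y = w[1:2] = b, z = w[2:6] = bbaa.
Check: |xy| = 2 ≤ 5 and |y| = 1 ≥ 1. Reading y takes A from q1 back to q1, so every xyⁱz is accepted.

b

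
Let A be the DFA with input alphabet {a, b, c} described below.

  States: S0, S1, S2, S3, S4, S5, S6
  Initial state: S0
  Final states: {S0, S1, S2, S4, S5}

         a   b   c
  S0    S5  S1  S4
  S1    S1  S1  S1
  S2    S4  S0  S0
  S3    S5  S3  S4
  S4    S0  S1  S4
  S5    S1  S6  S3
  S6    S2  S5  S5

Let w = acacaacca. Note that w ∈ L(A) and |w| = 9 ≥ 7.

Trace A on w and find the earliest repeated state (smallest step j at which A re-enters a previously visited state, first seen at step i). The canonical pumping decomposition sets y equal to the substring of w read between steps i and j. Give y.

Run of A on w = a c a c a a c c a:
  step 0: S0  (start)
  step 1: S5  (read a: S0→S5)
  step 2: S3  (read c: S5→S3)
  step 3: S5  (read a: S3→S5)   ← first repeat (S5 seen earlier)
  step 4: S3  (read c: S5→S3)
  step 5: S5  (read a: S3→S5)
  step 6: S1  (read a: S5→S1)
  step 7: S1  (read c: S1→S1)
  step 8: S1  (read c: S1→S1)
  step 9: S1  (read a: S1→S1)

So i = 1, j = 3, giving x = w[0:1] = a, y = w[1:3] = ca, z = w[3:9] = caacca.
Check: |xy| = 3 ≤ 7 and |y| = 2 ≥ 1. Reading y takes A from S5 back to S5, so every xyⁱz is accepted.

ca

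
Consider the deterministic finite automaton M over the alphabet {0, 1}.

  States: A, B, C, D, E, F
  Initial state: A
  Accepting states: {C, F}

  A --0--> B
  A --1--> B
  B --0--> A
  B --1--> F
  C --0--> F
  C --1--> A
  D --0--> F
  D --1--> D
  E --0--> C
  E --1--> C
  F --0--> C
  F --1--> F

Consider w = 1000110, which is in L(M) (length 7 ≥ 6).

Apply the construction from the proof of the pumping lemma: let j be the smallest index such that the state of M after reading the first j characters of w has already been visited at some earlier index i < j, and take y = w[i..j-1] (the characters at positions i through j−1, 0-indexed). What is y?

10

Run of M on w = 1 0 0 0 1 1 0:
  step 0: A  (start)
  step 1: B  (read 1: A→B)
  step 2: A  (read 0: B→A)   ← first repeat (A seen earlier)
  step 3: B  (read 0: A→B)
  step 4: A  (read 0: B→A)
  step 5: B  (read 1: A→B)
  step 6: F  (read 1: B→F)
  step 7: C  (read 0: F→C)

So i = 0, j = 2, giving x = w[0:0] = ε, y = w[0:2] = 10, z = w[2:7] = 00110.
Check: |xy| = 2 ≤ 6 and |y| = 2 ≥ 1. Reading y takes M from A back to A, so every xyⁱz is accepted.
The DFA has 6 states, so the proof of the pumping lemma guarantees a repeated state among the first 6+1 visited; the segment between the two visits is the pumpable y.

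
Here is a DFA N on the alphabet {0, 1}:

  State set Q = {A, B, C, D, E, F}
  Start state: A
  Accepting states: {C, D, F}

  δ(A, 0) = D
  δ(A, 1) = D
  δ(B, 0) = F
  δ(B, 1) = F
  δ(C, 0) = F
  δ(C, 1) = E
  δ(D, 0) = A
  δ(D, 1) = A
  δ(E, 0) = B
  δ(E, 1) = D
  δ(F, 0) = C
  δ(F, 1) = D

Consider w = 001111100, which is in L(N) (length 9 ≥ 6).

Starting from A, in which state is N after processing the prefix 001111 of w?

Run of N on the first 6 characters of w = 0 0 1 1 1 1:
  step 0: A  (start)
  step 1: D  (read 0: A→D)
  step 2: A  (read 0: D→A)
  step 3: D  (read 1: A→D)
  step 4: A  (read 1: D→A)
  step 5: D  (read 1: A→D)
  step 6: A  (read 1: D→A)

After reading 6 characters, N is in state A.
(This kind of state-tracing is the core of the pumping-lemma construction: with 6 states, pigeonhole forces a repeat within the first 6 steps.)

A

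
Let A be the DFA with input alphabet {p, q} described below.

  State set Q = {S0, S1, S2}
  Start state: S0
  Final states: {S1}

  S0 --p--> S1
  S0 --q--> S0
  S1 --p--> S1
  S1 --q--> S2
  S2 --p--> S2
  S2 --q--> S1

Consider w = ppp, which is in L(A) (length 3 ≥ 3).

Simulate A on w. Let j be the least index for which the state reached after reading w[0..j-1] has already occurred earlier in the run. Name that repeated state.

State sequence: S0 -p-> S1 -p-> S1 -p-> S1
First repeat at step 2: S1 was already visited.

The earliest repeat is at step j = 2: A is in S1, which it already visited at step i = 1.

S1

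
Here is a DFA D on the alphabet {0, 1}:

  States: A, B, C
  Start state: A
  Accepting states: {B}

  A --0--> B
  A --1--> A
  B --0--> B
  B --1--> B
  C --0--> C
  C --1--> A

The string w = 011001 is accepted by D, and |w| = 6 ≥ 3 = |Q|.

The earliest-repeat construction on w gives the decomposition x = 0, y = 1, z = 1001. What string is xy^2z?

0111001

xy^2z = 0·1·1·1001 = 0111001.
Reading y = 1 takes D from B back to B, so after x·y·y the machine is still in B, and z then leads to the accepting state B. Hence 0111001 ∈ L(D).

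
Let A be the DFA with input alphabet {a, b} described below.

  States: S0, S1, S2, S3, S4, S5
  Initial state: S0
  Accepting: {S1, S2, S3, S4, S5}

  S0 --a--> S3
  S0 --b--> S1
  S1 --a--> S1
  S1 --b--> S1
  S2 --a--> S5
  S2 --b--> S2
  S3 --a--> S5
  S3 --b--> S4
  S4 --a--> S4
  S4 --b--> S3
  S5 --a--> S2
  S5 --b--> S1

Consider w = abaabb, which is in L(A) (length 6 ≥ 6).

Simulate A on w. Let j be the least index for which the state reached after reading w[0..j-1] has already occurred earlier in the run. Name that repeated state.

S4

Run of A on w = a b a a b b:
  step 0: S0  (start)
  step 1: S3  (read a: S0→S3)
  step 2: S4  (read b: S3→S4)
  step 3: S4  (read a: S4→S4)   ← first repeat (S4 seen earlier)
  step 4: S4  (read a: S4→S4)
  step 5: S3  (read b: S4→S3)
  step 6: S4  (read b: S3→S4)

The earliest repeat is at step j = 3: A is in S4, which it already visited at step i = 2.
With |Q| = 6, pigeonhole forces a state repeat no later than step 6; the substring read between the first and second visits to that state can be pumped.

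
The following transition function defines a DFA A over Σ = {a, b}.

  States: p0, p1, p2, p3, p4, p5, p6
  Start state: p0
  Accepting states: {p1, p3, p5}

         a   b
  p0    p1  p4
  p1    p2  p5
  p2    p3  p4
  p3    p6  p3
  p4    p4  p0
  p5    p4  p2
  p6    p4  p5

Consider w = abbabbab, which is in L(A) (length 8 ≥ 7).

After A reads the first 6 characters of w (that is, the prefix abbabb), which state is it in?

p3

Run of A on the first 6 characters of w = a b b a b b:
  step 0: p0  (start)
  step 1: p1  (read a: p0→p1)
  step 2: p5  (read b: p1→p5)
  step 3: p2  (read b: p5→p2)
  step 4: p3  (read a: p2→p3)
  step 5: p3  (read b: p3→p3)
  step 6: p3  (read b: p3→p3)

After reading 6 characters, A is in state p3.
(This kind of state-tracing is the core of the pumping-lemma construction: with 7 states, pigeonhole forces a repeat within the first 7 steps.)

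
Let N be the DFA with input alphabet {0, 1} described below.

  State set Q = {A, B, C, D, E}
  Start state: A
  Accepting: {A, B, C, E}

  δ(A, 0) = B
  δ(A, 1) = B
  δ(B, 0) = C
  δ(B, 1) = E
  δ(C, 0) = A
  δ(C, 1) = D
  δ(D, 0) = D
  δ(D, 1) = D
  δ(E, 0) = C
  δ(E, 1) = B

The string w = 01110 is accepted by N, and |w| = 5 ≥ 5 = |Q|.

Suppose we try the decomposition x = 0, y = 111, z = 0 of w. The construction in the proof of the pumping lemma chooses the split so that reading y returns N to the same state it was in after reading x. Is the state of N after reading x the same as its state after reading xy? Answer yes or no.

Run of N on the first 4 characters of w = 0 1 1 1:
  step 0: A  (start)
  step 1: B  (read 0: A→B)
  step 2: E  (read 1: B→E)
  step 3: B  (read 1: E→B)
  step 4: E  (read 1: B→E)

After x (step 1): B. After xy (step 4): E.
They differ (B ≠ E), so y is not a cycle from the state after x; this split is not the one the pumping-lemma construction produces, and pumping y need not keep the string in L(N).

no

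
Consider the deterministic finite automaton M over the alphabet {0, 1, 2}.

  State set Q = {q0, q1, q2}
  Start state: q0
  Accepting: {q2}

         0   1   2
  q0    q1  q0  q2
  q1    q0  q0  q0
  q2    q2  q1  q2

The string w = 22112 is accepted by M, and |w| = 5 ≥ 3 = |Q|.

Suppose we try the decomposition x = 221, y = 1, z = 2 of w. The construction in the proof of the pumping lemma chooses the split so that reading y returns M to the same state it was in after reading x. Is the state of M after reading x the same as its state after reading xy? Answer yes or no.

no

State sequence: q0 -2-> q2 -2-> q2 -1-> q1 -1-> q0

After x (step 3): q1. After xy (step 4): q0.
They differ (q1 ≠ q0), so y is not a cycle from the state after x; this split is not the one the pumping-lemma construction produces, and pumping y need not keep the string in L(M).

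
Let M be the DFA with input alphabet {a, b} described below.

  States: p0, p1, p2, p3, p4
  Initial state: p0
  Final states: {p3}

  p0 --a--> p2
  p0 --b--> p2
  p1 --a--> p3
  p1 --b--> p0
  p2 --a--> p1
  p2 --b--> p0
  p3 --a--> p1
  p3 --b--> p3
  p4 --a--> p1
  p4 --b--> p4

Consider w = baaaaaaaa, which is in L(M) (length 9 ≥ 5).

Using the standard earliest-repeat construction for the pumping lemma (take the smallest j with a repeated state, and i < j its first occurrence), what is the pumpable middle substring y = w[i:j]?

State sequence: p0 -b-> p2 -a-> p1 -a-> p3 -a-> p1 -a-> p3 -a-> p1 -a-> p3 -a-> p1 -a-> p3
First repeat at step 4: p1 was already visited.

So i = 2, j = 4, giving x = w[0:2] = ba, y = w[2:4] = aa, z = w[4:9] = aaaaa.
Check: |xy| = 4 ≤ 5 and |y| = 2 ≥ 1. Reading y takes M from p1 back to p1, so every xyⁱz is accepted.

aa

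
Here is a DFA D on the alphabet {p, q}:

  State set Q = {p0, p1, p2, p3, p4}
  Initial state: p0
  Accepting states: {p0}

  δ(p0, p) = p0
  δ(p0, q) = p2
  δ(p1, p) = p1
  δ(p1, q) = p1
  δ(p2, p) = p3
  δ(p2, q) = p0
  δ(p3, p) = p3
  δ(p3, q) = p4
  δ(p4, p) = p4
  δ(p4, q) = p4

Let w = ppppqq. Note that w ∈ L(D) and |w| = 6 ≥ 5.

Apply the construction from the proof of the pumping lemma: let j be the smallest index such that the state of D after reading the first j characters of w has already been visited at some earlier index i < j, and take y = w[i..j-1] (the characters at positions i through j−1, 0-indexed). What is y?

p

State sequence: p0 -p-> p0 -p-> p0 -p-> p0 -p-> p0 -q-> p2 -q-> p0
First repeat at step 1: p0 was already visited.

So i = 0, j = 1, giving x = w[0:0] = ε, y = w[0:1] = p, z = w[1:6] = pppqq.
Check: |xy| = 1 ≤ 5 and |y| = 1 ≥ 1. Reading y takes D from p0 back to p0, so every xyⁱz is accepted.
The DFA has 5 states, so the proof of the pumping lemma guarantees a repeated state among the first 5+1 visited; the segment between the two visits is the pumpable y.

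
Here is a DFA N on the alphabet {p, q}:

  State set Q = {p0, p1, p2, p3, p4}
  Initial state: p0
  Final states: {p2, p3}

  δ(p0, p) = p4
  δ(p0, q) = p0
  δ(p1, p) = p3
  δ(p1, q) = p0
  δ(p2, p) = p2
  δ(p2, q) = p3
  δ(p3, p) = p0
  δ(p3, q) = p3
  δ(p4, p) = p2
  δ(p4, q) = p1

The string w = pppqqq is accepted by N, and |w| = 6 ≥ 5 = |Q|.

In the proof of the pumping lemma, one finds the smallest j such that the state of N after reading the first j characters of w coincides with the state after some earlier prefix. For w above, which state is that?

State sequence: p0 -p-> p4 -p-> p2 -p-> p2 -q-> p3 -q-> p3 -q-> p3
First repeat at step 3: p2 was already visited.

The earliest repeat is at step j = 3: N is in p2, which it already visited at step i = 2.

p2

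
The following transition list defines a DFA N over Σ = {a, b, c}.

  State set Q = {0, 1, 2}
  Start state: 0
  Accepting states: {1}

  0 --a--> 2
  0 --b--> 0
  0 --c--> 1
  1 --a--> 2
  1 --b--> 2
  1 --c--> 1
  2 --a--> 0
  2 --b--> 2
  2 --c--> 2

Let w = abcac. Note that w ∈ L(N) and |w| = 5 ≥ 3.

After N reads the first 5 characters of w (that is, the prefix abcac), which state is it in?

Run of N on the first 5 characters of w = a b c a c:
  step 0: 0  (start)
  step 1: 2  (read a: 0→2)
  step 2: 2  (read b: 2→2)
  step 3: 2  (read c: 2→2)
  step 4: 0  (read a: 2→0)
  step 5: 1  (read c: 0→1)

After reading 5 characters, N is in state 1.
(This kind of state-tracing is the core of the pumping-lemma construction: with 3 states, pigeonhole forces a repeat within the first 3 steps.)

1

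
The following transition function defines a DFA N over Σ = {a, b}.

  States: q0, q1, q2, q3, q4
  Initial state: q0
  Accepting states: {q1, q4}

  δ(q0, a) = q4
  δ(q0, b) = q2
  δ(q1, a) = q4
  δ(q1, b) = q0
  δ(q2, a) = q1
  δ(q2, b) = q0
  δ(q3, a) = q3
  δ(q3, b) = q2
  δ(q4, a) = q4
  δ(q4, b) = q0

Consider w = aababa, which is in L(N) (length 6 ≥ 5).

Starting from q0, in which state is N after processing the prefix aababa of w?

State sequence: q0 -a-> q4 -a-> q4 -b-> q0 -a-> q4 -b-> q0 -a-> q4

After reading 6 characters, N is in state q4.

q4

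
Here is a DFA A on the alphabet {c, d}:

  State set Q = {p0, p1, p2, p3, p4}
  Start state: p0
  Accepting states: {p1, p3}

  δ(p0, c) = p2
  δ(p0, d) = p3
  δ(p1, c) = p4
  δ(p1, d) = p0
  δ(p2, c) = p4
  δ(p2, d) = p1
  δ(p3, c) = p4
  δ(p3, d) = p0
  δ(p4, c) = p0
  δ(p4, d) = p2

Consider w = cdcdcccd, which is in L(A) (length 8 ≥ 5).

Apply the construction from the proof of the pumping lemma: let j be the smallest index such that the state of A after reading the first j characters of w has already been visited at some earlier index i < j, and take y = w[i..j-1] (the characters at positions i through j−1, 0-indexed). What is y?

dcd

State sequence: p0 -c-> p2 -d-> p1 -c-> p4 -d-> p2 -c-> p4 -c-> p0 -c-> p2 -d-> p1
First repeat at step 4: p2 was already visited.

So i = 1, j = 4, giving x = w[0:1] = c, y = w[1:4] = dcd, z = w[4:8] = cccd.
Check: |xy| = 4 ≤ 5 and |y| = 3 ≥ 1. Reading y takes A from p2 back to p2, so every xyⁱz is accepted.
Pumping length from the standard proof: p = 5 (the number of states). The repeated state found above gives |xy| = j ≤ 5 and |y| = j − i ≥ 1.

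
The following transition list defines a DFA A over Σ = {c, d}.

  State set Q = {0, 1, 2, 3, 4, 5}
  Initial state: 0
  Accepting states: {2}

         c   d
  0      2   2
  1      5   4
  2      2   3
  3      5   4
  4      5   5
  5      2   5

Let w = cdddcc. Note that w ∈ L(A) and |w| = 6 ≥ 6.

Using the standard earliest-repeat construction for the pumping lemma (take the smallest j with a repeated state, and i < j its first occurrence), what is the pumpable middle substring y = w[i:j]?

State sequence: 0 -c-> 2 -d-> 3 -d-> 4 -d-> 5 -c-> 2 -c-> 2
First repeat at step 5: 2 was already visited.

So i = 1, j = 5, giving x = w[0:1] = c, y = w[1:5] = dddc, z = w[5:6] = c.
Check: |xy| = 5 ≤ 6 and |y| = 4 ≥ 1. Reading y takes A from 2 back to 2, so every xyⁱz is accepted.
The DFA has 6 states, so the proof of the pumping lemma guarantees a repeated state among the first 6+1 visited; the segment between the two visits is the pumpable y.

dddc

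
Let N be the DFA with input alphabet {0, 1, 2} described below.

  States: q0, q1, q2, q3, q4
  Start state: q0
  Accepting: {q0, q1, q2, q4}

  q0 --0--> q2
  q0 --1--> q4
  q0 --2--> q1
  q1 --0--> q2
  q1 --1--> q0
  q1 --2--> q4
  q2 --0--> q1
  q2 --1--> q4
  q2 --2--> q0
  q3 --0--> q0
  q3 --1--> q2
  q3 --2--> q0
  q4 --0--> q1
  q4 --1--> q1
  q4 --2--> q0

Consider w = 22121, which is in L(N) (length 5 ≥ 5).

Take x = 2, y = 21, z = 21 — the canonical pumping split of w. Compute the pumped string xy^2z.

2212121

xy^2z = 2·21·21·21 = 2212121.
Reading y = 21 takes N from q1 back to q1, so after x·y·y the machine is still in q1, and z then leads to the accepting state q1. Hence 2212121 ∈ L(N).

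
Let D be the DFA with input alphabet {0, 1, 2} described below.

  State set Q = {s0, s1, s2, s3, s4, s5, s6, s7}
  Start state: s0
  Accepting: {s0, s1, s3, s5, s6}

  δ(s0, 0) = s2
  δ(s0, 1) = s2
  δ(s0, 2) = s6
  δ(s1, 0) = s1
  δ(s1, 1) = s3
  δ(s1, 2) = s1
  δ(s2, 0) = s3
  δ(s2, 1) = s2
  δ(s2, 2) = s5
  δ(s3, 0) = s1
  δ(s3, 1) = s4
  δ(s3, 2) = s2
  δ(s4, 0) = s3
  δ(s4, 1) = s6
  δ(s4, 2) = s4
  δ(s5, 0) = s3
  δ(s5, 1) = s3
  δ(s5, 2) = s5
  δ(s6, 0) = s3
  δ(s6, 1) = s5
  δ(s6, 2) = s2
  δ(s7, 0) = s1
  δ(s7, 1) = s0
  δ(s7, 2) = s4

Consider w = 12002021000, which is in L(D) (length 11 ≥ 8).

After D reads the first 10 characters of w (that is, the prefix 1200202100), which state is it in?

s1

State sequence: s0 -1-> s2 -2-> s5 -0-> s3 -0-> s1 -2-> s1 -0-> s1 -2-> s1 -1-> s3 -0-> s1 -0-> s1

After reading 10 characters, D is in state s1.
(This kind of state-tracing is the core of the pumping-lemma construction: with 8 states, pigeonhole forces a repeat within the first 8 steps.)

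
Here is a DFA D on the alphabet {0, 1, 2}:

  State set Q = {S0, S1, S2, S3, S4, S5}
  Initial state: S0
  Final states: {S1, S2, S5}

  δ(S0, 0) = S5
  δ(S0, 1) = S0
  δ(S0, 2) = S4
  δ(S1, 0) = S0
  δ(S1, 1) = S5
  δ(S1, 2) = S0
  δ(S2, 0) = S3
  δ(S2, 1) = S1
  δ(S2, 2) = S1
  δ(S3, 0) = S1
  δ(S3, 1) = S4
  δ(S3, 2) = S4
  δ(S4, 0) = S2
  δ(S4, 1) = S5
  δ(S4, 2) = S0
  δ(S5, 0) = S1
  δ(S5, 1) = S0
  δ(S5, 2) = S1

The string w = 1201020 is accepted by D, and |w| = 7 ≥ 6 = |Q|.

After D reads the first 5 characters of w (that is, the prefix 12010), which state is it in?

S0

State sequence: S0 -1-> S0 -2-> S4 -0-> S2 -1-> S1 -0-> S0

After reading 5 characters, D is in state S0.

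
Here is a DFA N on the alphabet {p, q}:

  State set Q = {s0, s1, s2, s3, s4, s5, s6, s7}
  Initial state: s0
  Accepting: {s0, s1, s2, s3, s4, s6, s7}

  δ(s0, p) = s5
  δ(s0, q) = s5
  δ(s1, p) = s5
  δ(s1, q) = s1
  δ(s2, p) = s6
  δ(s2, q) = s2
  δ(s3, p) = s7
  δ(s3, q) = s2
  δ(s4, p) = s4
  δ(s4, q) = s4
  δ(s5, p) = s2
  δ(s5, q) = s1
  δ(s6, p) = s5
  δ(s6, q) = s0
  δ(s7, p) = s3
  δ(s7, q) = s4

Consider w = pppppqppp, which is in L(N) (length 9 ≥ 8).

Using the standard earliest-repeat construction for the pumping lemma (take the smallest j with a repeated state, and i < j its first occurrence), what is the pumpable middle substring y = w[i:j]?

Run of N on w = p p p p p q p p p:
  step 0: s0  (start)
  step 1: s5  (read p: s0→s5)
  step 2: s2  (read p: s5→s2)
  step 3: s6  (read p: s2→s6)
  step 4: s5  (read p: s6→s5)   ← first repeat (s5 seen earlier)
  step 5: s2  (read p: s5→s2)
  step 6: s2  (read q: s2→s2)
  step 7: s6  (read p: s2→s6)
  step 8: s5  (read p: s6→s5)
  step 9: s2  (read p: s5→s2)

So i = 1, j = 4, giving x = w[0:1] = p, y = w[1:4] = ppp, z = w[4:9] = pqppp.
Check: |xy| = 4 ≤ 8 and |y| = 3 ≥ 1. Reading y takes N from s5 back to s5, so every xyⁱz is accepted.
With |Q| = 8, pigeonhole forces a state repeat no later than step 8; the substring read between the first and second visits to that state can be pumped.

ppp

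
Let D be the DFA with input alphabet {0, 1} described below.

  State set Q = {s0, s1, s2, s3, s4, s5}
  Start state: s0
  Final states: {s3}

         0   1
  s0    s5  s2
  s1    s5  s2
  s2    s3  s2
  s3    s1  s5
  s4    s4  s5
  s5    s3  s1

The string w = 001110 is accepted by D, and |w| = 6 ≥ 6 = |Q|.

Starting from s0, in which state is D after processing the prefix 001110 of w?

s3

Run of D on the first 6 characters of w = 0 0 1 1 1 0:
  step 0: s0  (start)
  step 1: s5  (read 0: s0→s5)
  step 2: s3  (read 0: s5→s3)
  step 3: s5  (read 1: s3→s5)
  step 4: s1  (read 1: s5→s1)
  step 5: s2  (read 1: s1→s2)
  step 6: s3  (read 0: s2→s3)

After reading 6 characters, D is in state s3.
(This kind of state-tracing is the core of the pumping-lemma construction: with 6 states, pigeonhole forces a repeat within the first 6 steps.)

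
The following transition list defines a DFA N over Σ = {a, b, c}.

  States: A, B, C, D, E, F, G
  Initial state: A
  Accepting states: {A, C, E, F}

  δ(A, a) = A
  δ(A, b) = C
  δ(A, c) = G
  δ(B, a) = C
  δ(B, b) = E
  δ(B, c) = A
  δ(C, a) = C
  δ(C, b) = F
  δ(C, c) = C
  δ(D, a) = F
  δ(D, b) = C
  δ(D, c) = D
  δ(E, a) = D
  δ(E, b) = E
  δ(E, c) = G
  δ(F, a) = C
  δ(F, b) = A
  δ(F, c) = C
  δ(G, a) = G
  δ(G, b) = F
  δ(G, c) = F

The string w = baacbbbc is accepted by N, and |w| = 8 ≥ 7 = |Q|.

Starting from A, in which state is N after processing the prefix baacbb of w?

Run of N on the first 6 characters of w = b a a c b b:
  step 0: A  (start)
  step 1: C  (read b: A→C)
  step 2: C  (read a: C→C)
  step 3: C  (read a: C→C)
  step 4: C  (read c: C→C)
  step 5: F  (read b: C→F)
  step 6: A  (read b: F→A)

After reading 6 characters, N is in state A.

A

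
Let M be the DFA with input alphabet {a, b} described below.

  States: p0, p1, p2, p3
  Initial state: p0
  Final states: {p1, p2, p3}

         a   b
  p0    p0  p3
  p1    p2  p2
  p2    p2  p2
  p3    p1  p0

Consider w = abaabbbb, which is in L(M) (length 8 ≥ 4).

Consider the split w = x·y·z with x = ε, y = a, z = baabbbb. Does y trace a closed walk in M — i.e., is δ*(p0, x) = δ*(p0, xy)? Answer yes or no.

Run of M on the first 1 characters of w = a:
  step 0: p0  (start)
  step 1: p0  (read a: p0→p0)

After x (step 0): p0. After xy (step 1): p0.
They match, so y = a drives M around a cycle from p0 back to itself; pumping y any number of times keeps M in p0 before reading z, and xyⁱz ∈ L(M) for every i ≥ 0.

yes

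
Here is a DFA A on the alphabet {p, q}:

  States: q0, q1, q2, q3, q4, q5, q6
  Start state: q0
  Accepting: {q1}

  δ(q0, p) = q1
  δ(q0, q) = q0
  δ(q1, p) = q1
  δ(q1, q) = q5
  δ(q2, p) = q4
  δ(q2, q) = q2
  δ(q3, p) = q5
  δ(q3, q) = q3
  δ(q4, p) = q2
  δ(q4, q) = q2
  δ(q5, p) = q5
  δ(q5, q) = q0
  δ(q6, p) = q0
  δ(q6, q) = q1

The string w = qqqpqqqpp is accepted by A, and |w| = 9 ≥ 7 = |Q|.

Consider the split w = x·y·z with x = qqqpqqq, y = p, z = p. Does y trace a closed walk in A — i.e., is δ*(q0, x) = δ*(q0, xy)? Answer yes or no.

no

State sequence: q0 -q-> q0 -q-> q0 -q-> q0 -p-> q1 -q-> q5 -q-> q0 -q-> q0 -p-> q1

After x (step 7): q0. After xy (step 8): q1.
They differ (q0 ≠ q1), so y is not a cycle from the state after x; this split is not the one the pumping-lemma construction produces, and pumping y need not keep the string in L(A).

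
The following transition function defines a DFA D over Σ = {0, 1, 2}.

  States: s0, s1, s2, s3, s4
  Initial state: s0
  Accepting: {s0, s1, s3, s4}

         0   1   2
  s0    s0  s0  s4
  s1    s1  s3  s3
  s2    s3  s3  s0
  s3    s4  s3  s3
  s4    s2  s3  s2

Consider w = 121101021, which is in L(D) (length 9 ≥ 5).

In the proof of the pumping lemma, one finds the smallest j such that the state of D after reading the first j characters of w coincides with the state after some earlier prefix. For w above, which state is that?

s0

Run of D on w = 1 2 1 1 0 1 0 2 1:
  step 0: s0  (start)
  step 1: s0  (read 1: s0→s0)   ← first repeat (s0 seen earlier)
  step 2: s4  (read 2: s0→s4)
  step 3: s3  (read 1: s4→s3)
  step 4: s3  (read 1: s3→s3)
  step 5: s4  (read 0: s3→s4)
  step 6: s3  (read 1: s4→s3)
  step 7: s4  (read 0: s3→s4)
  step 8: s2  (read 2: s4→s2)
  step 9: s3  (read 1: s2→s3)

The earliest repeat is at step j = 1: D is in s0, which it already visited at step i = 0.
Pumping length from the standard proof: p = 5 (the number of states). The repeated state found above gives |xy| = j ≤ 5 and |y| = j − i ≥ 1.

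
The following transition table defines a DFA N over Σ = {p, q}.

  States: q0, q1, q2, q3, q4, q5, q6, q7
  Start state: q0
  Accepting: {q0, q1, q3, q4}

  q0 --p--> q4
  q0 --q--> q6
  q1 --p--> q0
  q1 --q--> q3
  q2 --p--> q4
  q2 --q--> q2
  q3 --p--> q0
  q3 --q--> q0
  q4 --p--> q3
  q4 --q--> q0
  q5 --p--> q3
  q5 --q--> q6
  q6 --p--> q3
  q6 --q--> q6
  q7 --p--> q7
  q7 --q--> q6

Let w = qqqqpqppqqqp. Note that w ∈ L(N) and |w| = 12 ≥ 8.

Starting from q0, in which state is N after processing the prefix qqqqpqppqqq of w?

State sequence: q0 -q-> q6 -q-> q6 -q-> q6 -q-> q6 -p-> q3 -q-> q0 -p-> q4 -p-> q3 -q-> q0 -q-> q6 -q-> q6

After reading 11 characters, N is in state q6.

q6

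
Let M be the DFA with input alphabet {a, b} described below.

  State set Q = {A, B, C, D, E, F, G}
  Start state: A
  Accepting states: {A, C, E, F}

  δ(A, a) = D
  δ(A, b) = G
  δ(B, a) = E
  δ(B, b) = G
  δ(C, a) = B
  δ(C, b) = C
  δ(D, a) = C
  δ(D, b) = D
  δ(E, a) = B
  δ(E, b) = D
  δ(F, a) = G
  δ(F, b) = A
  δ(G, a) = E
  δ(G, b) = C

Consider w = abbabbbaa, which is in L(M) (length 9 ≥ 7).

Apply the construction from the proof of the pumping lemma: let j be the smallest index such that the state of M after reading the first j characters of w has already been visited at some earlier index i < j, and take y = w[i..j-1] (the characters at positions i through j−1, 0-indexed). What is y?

b

Run of M on w = a b b a b b b a a:
  step 0: A  (start)
  step 1: D  (read a: A→D)
  step 2: D  (read b: D→D)   ← first repeat (D seen earlier)
  step 3: D  (read b: D→D)
  step 4: C  (read a: D→C)
  step 5: C  (read b: C→C)
  step 6: C  (read b: C→C)
  step 7: C  (read b: C→C)
  step 8: B  (read a: C→B)
  step 9: E  (read a: B→E)

So i = 1, j = 2, giving x = w[0:1] = a, y = w[1:2] = b, z = w[2:9] = babbbaa.
Check: |xy| = 2 ≤ 7 and |y| = 1 ≥ 1. Reading y takes M from D back to D, so every xyⁱz is accepted.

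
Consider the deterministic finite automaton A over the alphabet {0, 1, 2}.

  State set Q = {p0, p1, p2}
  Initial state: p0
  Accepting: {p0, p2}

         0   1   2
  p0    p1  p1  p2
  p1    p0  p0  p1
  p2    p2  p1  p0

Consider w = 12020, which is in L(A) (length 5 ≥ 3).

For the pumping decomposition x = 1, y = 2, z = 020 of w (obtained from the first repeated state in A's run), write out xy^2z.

122020

xy^2z = 1·2·2·020 = 122020.
Reading y = 2 takes A from p1 back to p1, so after x·y·y the machine is still in p1, and z then leads to the accepting state p2. Hence 122020 ∈ L(A).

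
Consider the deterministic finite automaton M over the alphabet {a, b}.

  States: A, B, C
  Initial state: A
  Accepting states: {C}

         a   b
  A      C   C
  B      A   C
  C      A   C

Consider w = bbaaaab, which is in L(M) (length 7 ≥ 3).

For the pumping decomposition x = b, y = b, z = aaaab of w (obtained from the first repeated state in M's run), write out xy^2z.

bbbaaaab

xy^2z = b·b·b·aaaab = bbbaaaab.
Reading y = b takes M from C back to C, so after x·y·y the machine is still in C, and z then leads to the accepting state C. Hence bbbaaaab ∈ L(M).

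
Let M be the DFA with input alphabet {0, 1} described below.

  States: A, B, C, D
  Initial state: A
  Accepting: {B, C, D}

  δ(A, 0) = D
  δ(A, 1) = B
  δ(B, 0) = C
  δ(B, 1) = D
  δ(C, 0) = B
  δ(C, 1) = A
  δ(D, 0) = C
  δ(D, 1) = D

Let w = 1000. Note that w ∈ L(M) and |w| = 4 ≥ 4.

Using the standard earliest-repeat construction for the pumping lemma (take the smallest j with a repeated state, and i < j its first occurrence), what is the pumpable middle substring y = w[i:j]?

00

Run of M on w = 1 0 0 0:
  step 0: A  (start)
  step 1: B  (read 1: A→B)
  step 2: C  (read 0: B→C)
  step 3: B  (read 0: C→B)   ← first repeat (B seen earlier)
  step 4: C  (read 0: B→C)

So i = 1, j = 3, giving x = w[0:1] = 1, y = w[1:3] = 00, z = w[3:4] = 0.
Check: |xy| = 3 ≤ 4 and |y| = 2 ≥ 1. Reading y takes M from B back to B, so every xyⁱz is accepted.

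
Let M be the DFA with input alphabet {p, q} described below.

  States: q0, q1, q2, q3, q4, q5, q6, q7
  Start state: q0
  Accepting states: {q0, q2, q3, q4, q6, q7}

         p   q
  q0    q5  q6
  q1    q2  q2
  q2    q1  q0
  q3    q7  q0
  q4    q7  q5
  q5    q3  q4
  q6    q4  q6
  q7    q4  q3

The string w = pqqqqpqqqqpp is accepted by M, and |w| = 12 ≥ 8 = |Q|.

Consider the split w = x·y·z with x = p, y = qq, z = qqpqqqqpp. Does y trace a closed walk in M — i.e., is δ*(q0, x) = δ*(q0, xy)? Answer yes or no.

yes

State sequence: q0 -p-> q5 -q-> q4 -q-> q5

After x (step 1): q5. After xy (step 3): q5.
They match, so y = qq drives M around a cycle from q5 back to itself; pumping y any number of times keeps M in q5 before reading z, and xyⁱz ∈ L(M) for every i ≥ 0.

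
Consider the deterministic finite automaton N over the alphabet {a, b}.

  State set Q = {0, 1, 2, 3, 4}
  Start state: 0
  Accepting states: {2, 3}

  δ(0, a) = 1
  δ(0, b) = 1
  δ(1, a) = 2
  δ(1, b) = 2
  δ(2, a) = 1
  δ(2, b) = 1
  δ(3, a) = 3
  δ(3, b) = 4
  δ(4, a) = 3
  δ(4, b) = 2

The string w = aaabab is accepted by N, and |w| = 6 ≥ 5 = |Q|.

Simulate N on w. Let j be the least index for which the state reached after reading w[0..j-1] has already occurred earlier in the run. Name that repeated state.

Run of N on w = a a a b a b:
  step 0: 0  (start)
  step 1: 1  (read a: 0→1)
  step 2: 2  (read a: 1→2)
  step 3: 1  (read a: 2→1)   ← first repeat (1 seen earlier)
  step 4: 2  (read b: 1→2)
  step 5: 1  (read a: 2→1)
  step 6: 2  (read b: 1→2)

The earliest repeat is at step j = 3: N is in 1, which it already visited at step i = 1.
Pumping length from the standard proof: p = 5 (the number of states). The repeated state found above gives |xy| = j ≤ 5 and |y| = j − i ≥ 1.

1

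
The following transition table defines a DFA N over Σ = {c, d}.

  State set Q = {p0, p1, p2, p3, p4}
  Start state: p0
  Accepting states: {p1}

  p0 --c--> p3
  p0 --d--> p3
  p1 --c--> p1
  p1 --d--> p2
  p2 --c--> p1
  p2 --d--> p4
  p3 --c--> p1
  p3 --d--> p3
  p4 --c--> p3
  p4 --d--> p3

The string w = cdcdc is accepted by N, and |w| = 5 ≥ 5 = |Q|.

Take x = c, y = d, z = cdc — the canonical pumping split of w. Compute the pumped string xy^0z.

xy⁰z = xz = c·cdc = ccdc.
Reading y = d takes N from p3 back to p3, so after x the machine is still in p3, and z then leads to the accepting state p1. Hence ccdc ∈ L(N).

ccdc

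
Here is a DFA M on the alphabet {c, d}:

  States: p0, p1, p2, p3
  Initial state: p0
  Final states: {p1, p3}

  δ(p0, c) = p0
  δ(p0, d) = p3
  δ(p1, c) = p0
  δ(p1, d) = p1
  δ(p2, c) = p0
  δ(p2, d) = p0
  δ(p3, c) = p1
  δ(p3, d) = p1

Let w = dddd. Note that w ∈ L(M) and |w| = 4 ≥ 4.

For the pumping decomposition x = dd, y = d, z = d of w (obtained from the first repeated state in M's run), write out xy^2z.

ddddd

xy^2z = dd·d·d·d = ddddd.
Reading y = d takes M from p1 back to p1, so after x·y·y the machine is still in p1, and z then leads to the accepting state p1. Hence ddddd ∈ L(M).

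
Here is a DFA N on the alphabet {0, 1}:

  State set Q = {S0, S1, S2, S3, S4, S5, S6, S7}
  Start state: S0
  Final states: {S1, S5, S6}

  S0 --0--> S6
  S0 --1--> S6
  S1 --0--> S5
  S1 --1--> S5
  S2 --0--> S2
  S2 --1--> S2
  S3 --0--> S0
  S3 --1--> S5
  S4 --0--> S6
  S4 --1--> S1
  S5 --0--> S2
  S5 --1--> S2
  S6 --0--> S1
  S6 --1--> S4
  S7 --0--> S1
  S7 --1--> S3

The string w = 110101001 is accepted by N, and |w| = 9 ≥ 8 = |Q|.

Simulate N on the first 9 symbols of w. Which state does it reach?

S5

Run of N on the first 9 characters of w = 1 1 0 1 0 1 0 0 1:
  step 0: S0  (start)
  step 1: S6  (read 1: S0→S6)
  step 2: S4  (read 1: S6→S4)
  step 3: S6  (read 0: S4→S6)
  step 4: S4  (read 1: S6→S4)
  step 5: S6  (read 0: S4→S6)
  step 6: S4  (read 1: S6→S4)
  step 7: S6  (read 0: S4→S6)
  step 8: S1  (read 0: S6→S1)
  step 9: S5  (read 1: S1→S5)

After reading 9 characters, N is in state S5.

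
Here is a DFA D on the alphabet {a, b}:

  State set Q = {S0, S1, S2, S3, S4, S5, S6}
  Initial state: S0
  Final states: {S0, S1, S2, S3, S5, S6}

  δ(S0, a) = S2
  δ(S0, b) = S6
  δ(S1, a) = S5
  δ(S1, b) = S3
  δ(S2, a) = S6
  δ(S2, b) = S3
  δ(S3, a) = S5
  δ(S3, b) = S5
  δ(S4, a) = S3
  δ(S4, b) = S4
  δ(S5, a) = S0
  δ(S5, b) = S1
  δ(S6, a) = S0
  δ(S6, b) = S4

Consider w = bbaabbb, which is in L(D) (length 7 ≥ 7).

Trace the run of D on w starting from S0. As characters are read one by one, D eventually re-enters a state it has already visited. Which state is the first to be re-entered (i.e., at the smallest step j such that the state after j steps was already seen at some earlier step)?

S3

State sequence: S0 -b-> S6 -b-> S4 -a-> S3 -a-> S5 -b-> S1 -b-> S3 -b-> S5
First repeat at step 6: S3 was already visited.

The earliest repeat is at step j = 6: D is in S3, which it already visited at step i = 3.
With |Q| = 7, pigeonhole forces a state repeat no later than step 7; the substring read between the first and second visits to that state can be pumped.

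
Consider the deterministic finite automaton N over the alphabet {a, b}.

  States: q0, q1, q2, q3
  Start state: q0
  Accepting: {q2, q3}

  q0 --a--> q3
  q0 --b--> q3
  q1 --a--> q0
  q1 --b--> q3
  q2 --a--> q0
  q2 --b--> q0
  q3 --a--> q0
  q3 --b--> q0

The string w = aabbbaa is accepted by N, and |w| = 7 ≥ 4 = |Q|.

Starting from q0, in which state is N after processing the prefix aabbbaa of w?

State sequence: q0 -a-> q3 -a-> q0 -b-> q3 -b-> q0 -b-> q3 -a-> q0 -a-> q3

After reading 7 characters, N is in state q3.
(This kind of state-tracing is the core of the pumping-lemma construction: with 4 states, pigeonhole forces a repeat within the first 4 steps.)

q3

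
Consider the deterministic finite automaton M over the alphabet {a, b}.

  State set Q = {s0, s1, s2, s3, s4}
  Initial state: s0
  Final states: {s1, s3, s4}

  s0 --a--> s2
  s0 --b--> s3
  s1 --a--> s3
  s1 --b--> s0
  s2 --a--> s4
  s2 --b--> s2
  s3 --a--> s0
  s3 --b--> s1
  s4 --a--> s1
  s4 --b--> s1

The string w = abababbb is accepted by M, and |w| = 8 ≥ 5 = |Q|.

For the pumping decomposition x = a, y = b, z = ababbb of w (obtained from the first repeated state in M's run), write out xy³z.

xy^3z = a·b·b·b·ababbb = abbbababbb.
Reading y = b takes M from s2 back to s2, so after x·y·y·y the machine is still in s2, and z then leads to the accepting state s3. Hence abbbababbb ∈ L(M).

abbbababbb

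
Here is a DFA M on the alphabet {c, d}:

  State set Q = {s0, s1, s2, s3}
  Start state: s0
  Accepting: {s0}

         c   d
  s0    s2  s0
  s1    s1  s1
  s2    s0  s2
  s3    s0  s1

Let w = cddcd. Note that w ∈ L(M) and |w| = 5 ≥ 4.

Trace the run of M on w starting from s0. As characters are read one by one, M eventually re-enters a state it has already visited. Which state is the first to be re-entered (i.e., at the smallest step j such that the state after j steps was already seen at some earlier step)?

State sequence: s0 -c-> s2 -d-> s2 -d-> s2 -c-> s0 -d-> s0
First repeat at step 2: s2 was already visited.

The earliest repeat is at step j = 2: M is in s2, which it already visited at step i = 1.

s2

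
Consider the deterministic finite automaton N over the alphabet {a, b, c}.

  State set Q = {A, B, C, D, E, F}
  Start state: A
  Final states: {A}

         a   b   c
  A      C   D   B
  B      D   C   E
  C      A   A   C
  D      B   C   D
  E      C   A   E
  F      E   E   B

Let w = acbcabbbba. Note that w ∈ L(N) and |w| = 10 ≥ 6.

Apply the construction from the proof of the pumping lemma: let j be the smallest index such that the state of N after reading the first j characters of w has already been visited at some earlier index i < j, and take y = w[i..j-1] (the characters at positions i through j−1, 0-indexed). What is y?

Run of N on w = a c b c a b b b b a:
  step 0: A  (start)
  step 1: C  (read a: A→C)
  step 2: C  (read c: C→C)   ← first repeat (C seen earlier)
  step 3: A  (read b: C→A)
  step 4: B  (read c: A→B)
  step 5: D  (read a: B→D)
  step 6: C  (read b: D→C)
  step 7: A  (read b: C→A)
  step 8: D  (read b: A→D)
  step 9: C  (read b: D→C)
  step 10: A  (read a: C→A)

So i = 1, j = 2, giving x = w[0:1] = a, y = w[1:2] = c, z = w[2:10] = bcabbbba.
Check: |xy| = 2 ≤ 6 and |y| = 1 ≥ 1. Reading y takes N from C back to C, so every xyⁱz is accepted.

c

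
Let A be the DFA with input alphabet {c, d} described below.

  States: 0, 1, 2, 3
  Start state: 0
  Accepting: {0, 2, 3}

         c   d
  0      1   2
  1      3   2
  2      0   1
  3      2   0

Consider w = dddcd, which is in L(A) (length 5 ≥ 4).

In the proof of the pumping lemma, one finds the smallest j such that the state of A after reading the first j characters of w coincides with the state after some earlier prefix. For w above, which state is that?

2

Run of A on w = d d d c d:
  step 0: 0  (start)
  step 1: 2  (read d: 0→2)
  step 2: 1  (read d: 2→1)
  step 3: 2  (read d: 1→2)   ← first repeat (2 seen earlier)
  step 4: 0  (read c: 2→0)
  step 5: 2  (read d: 0→2)

The earliest repeat is at step j = 3: A is in 2, which it already visited at step i = 1.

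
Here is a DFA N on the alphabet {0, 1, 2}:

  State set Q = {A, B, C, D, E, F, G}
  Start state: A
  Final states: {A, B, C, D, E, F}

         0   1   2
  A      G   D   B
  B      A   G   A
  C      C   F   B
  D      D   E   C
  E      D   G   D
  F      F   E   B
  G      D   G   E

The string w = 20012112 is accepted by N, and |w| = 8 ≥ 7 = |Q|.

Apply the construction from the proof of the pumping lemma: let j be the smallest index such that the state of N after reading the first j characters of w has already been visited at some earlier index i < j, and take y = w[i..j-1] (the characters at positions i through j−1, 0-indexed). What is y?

State sequence: A -2-> B -0-> A -0-> G -1-> G -2-> E -1-> G -1-> G -2-> E
First repeat at step 2: A was already visited.

So i = 0, j = 2, giving x = w[0:0] = ε, y = w[0:2] = 20, z = w[2:8] = 012112.
Check: |xy| = 2 ≤ 7 and |y| = 2 ≥ 1. Reading y takes N from A back to A, so every xyⁱz is accepted.
Since N has 7 states, any run of length ≥ 7 visits 7+1 states, so by pigeonhole some state repeats within the first 7 steps — that repeat gives the pumpable loop.

20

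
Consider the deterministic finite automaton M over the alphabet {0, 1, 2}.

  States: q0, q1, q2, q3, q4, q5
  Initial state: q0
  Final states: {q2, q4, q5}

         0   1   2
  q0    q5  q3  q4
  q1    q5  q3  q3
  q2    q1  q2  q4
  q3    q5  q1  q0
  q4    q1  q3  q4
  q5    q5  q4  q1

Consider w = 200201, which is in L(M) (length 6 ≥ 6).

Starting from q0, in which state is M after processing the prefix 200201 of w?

q4

State sequence: q0 -2-> q4 -0-> q1 -0-> q5 -2-> q1 -0-> q5 -1-> q4

After reading 6 characters, M is in state q4.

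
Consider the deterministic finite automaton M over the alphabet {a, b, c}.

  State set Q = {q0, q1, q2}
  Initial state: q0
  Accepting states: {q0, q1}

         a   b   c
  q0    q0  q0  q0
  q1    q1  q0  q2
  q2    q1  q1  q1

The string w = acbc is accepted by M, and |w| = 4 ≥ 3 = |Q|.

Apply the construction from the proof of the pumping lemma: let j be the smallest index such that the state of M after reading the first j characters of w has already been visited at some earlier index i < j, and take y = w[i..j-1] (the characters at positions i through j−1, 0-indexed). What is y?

State sequence: q0 -a-> q0 -c-> q0 -b-> q0 -c-> q0
First repeat at step 1: q0 was already visited.

So i = 0, j = 1, giving x = w[0:0] = ε, y = w[0:1] = a, z = w[1:4] = cbc.
Check: |xy| = 1 ≤ 3 and |y| = 1 ≥ 1. Reading y takes M from q0 back to q0, so every xyⁱz is accepted.

a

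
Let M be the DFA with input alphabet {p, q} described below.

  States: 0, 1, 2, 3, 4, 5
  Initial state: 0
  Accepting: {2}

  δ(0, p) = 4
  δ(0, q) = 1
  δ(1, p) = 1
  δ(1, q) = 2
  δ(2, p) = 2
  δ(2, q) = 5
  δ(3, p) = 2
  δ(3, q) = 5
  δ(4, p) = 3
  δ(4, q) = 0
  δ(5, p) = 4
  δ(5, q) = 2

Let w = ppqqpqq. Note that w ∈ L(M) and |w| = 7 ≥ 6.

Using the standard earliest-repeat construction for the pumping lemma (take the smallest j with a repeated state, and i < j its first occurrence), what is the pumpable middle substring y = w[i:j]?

State sequence: 0 -p-> 4 -p-> 3 -q-> 5 -q-> 2 -p-> 2 -q-> 5 -q-> 2
First repeat at step 5: 2 was already visited.

So i = 4, j = 5, giving x = w[0:4] = ppqq, y = w[4:5] = p, z = w[5:7] = qq.
Check: |xy| = 5 ≤ 6 and |y| = 1 ≥ 1. Reading y takes M from 2 back to 2, so every xyⁱz is accepted.
With |Q| = 6, pigeonhole forces a state repeat no later than step 6; the substring read between the first and second visits to that state can be pumped.

p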